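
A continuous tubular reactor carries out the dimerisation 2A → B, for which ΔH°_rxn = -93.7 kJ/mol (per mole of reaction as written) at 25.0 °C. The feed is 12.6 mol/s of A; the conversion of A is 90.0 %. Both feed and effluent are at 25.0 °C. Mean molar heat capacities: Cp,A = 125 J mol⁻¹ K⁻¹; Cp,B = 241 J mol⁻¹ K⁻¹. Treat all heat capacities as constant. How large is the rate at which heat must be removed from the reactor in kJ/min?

Q_out = 31900 kJ/min

Extent of reaction ξ = 0.900 × 12.6 / 2 = 5.67 mol/s
Reaction term: ξ·ΔH°_rxn = 5.67 × -93.7 = -531.28 kJ/s
Q = ΔH = -531.28 kJ/s = -531.28 kW
Heat removed = 31877 kJ/min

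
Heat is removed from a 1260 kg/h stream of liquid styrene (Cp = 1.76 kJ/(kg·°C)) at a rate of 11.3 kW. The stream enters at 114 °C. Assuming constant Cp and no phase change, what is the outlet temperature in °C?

Q = 11.3 kW = 40680 kJ/h
ΔT = Q/(ṁ·Cp) = 40680/(1260×1.76) = 18.344 K
T_out = 114 − 18.344 = 95.656 °C

T_out = 95.7 °C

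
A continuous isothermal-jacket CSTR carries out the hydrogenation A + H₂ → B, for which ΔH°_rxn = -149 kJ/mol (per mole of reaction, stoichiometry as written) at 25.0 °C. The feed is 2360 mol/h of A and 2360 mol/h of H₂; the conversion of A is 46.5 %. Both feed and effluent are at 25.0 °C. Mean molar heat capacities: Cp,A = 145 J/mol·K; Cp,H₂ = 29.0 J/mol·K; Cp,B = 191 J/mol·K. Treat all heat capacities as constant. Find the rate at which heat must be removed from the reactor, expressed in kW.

Extent of reaction ξ = 0.465 × 2360 = 1097.4 mol/h
Reaction term: ξ·ΔH°_rxn = 1097.4 × -149 = -163510 kJ/h
Q = ΔH = -163510 kJ/h = -45.42 kW
Heat removed = 45.42 kW

Q_out = 45.4 kW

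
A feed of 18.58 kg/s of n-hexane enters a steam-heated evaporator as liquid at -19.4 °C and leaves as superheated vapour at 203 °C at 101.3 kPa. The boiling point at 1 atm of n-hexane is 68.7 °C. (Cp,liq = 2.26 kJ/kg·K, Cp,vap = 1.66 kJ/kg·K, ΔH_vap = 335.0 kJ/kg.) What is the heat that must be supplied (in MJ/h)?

Q = 50600 MJ/h

liquid -19.4→68.7 °C: 199.11 kJ/kg
vaporisation at 68.7 °C: 335 kJ/kg
vapour 68.7→203 °C: 222.94 kJ/kg
Δh = 199.11 + 335 + 222.94 = 757.04 kJ/kg
Q = ṁ·Δh = 18.58 kg/s × 757.04 kJ/kg = 14066 kJ/s
|Q| = 14066 kW = 50637 MJ/h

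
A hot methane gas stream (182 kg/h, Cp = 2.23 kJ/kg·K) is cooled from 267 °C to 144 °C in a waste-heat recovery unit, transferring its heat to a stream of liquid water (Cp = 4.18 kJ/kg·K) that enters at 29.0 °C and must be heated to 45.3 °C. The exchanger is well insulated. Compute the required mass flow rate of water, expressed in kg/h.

Heat released by hot stream: Q = 182 × 2.23 × (267 − 144) = 49921 kJ/h
Energy balance on cold side (adiabatic exchanger): Q = ṁ_c·Cp_c·(T_c,out − T_c,in)
ṁ_c = 49921 / [4.18 × (45.3 − 29.0)] = 732.69 kg/h

ṁ_c = 733 kg/h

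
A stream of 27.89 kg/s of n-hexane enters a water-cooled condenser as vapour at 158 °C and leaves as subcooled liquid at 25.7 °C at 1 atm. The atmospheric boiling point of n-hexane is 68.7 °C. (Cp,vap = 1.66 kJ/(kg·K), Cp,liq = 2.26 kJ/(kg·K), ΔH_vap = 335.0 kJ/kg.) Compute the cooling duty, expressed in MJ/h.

vapour 158→68.7 °C: -148.24 kJ/kg
condensation at 68.7 °C: -335 kJ/kg
liquid 68.7→25.7 °C: -97.18 kJ/kg
Δh = -148.24 + -335 + -97.18 = -580.42 kJ/kg
Q = ṁ·Δh = 27.89 kg/s × -580.42 kJ/kg = -16188 kJ/s
|Q| = 16188 kW = 58276 MJ/h

Q_c = 58300 MJ/h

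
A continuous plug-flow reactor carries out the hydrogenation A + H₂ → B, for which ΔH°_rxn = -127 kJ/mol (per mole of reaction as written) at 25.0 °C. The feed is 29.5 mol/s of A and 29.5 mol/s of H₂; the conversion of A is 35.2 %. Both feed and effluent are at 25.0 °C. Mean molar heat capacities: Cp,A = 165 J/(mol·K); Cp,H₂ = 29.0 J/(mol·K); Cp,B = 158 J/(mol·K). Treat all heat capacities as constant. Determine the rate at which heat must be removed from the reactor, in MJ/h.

Q_out = 4750 MJ/h

Extent of reaction ξ = 0.352 × 29.5 = 10.384 mol/s
Reaction term: ξ·ΔH°_rxn = 10.384 × -127 = -1318.8 kJ/s
Q = ΔH = -1318.8 kJ/s = -1318.8 kW
Heat removed = 4747.6 MJ/h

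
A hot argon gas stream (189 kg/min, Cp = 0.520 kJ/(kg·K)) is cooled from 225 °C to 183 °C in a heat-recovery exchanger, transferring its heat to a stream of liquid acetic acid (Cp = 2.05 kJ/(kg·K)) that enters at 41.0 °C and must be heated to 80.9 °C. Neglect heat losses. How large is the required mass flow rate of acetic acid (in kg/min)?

Heat released by hot stream: Q = 189 × 0.520 × (225 − 183) = 4127.8 kJ/min
Energy balance on cold side (adiabatic exchanger): Q = ṁ_c·Cp_c·(T_c,out − T_c,in)
ṁ_c = 4127.8 / [2.05 × (80.9 − 41.0)] = 50.465 kg/min

ṁ_c = 50.5 kg/min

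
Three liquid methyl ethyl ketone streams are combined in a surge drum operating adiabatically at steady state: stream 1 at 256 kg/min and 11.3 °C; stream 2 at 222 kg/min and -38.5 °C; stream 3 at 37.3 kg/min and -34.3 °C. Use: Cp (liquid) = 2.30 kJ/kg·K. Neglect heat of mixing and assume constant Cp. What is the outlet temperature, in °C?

Energy balance with Q = 0: Σ ṁᵢCp,ᵢ(T_out − Tᵢ) = 0
Σ ṁᵢCp,ᵢTᵢ = 256×2.30×11.3 + 222×2.30×-38.5 + 37.3×2.30×-34.3 = -15947
Σ ṁᵢCp,ᵢ = 256×2.30 + 222×2.30 + 37.3×2.30 = 1185.2
T_out = -15947 / 1185.2 = -13.455 °C

T_out = -13.5 °C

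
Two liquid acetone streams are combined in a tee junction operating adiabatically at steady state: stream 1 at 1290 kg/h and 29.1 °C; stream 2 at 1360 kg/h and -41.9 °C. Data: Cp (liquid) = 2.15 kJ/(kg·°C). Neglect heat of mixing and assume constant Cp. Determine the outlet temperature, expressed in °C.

T_out = -7.34 °C

Adiabatic, steady state ⇒ Σ ṁᵢCp,ᵢ(T_out − Tᵢ) = 0
Σ ṁᵢCp,ᵢTᵢ = 1290×2.15×29.1 + 1360×2.15×-41.9 = -41807
Σ ṁᵢCp,ᵢ = 1290×2.15 + 1360×2.15 = 5697.5
T_out = -41807 / 5697.5 = -7.3377 °C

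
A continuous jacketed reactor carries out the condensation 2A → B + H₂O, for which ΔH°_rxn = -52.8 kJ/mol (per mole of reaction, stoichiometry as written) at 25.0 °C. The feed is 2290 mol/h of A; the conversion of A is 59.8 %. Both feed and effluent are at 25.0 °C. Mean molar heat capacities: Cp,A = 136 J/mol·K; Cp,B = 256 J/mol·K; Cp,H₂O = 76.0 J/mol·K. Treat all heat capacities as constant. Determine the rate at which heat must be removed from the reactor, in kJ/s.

Extent of reaction ξ = 0.598 × 2290 / 2 = 684.71 mol/h
Reaction term: ξ·ΔH°_rxn = 684.71 × -52.8 = -36153 kJ/h
Q = ΔH = -36153 kJ/h = -10.042 kW
Heat removed = 10.042 kJ/s

Q_out = 10.0 kJ/s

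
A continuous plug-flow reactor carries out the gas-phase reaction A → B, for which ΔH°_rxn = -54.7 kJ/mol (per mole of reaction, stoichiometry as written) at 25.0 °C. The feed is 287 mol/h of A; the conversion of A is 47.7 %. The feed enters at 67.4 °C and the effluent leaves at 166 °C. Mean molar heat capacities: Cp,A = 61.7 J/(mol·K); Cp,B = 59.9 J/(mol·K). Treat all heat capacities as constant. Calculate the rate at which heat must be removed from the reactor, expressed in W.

Q_out = 1600 W

Extent of reaction ξ = 0.477 × 287 = 136.9 mol/h
Reaction term: ξ·ΔH°_rxn = 136.9 × -54.7 = -7488.4 kJ/h
Sensible, feed 67.4→25 °C: -750.81 kJ/h
Outlet flows (mol/h): A 150.1, B 136.9
Sensible, products 25→166 °C: 2462.1 kJ/h
Q = ΔH = -5777.1 kJ/h = -1.6048 kW
Heat removed = 1604.8 W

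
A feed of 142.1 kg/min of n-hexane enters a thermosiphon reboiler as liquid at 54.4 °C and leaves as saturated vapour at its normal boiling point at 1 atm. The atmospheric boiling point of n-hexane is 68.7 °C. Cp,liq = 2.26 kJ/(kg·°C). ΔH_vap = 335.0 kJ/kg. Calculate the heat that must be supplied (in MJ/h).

liquid 54.4→68.7 °C: 32.318 kJ/kg
vaporisation at 68.7 °C: 335 kJ/kg
Δh = 32.318 + 335 = 367.32 kJ/kg
Q = ṁ·Δh = 142.1 kg/min × 367.32 kJ/kg = 52196 kJ/min
|Q| = 869.93 kW = 3131.8 MJ/h

Q = 3130 MJ/h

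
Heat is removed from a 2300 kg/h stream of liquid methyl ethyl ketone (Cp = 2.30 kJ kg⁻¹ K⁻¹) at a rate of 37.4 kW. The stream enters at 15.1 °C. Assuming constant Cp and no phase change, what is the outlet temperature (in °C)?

Q = 37.4 kW = 134640 kJ/h
ΔT = Q/(ṁ·Cp) = 134640/(2300×2.30) = 25.452 K
T_out = 15.1 − 25.452 = -10.352 °C

T_out = -10.4 °C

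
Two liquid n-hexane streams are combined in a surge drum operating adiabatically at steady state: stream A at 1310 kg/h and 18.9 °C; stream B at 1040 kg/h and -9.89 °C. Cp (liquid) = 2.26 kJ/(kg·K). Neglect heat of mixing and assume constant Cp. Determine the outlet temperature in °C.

T_out = 6.16 °C

Adiabatic, steady state ⇒ Σ ṁᵢCp,ᵢ(T_out − Tᵢ) = 0
Σ ṁᵢCp,ᵢTᵢ = 1310×2.26×18.9 + 1040×2.26×-9.89 = 32710
Σ ṁᵢCp,ᵢ = 1310×2.26 + 1040×2.26 = 5311
T_out = 32710 / 5311 = 6.1589 °C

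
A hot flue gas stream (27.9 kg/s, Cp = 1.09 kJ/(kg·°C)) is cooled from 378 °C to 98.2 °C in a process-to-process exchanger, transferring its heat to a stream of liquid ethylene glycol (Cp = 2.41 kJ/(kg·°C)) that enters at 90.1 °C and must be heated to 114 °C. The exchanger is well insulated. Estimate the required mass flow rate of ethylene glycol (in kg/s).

Heat released by hot stream: Q = 27.9 × 1.09 × (378 − 98.2) = 8509 kJ/s
Energy balance on cold side (adiabatic exchanger): Q = ṁ_c·Cp_c·(T_c,out − T_c,in)
ṁ_c = 8509 / [2.41 × (114 − 90.1)] = 147.73 kg/s

ṁ_c = 148 kg/s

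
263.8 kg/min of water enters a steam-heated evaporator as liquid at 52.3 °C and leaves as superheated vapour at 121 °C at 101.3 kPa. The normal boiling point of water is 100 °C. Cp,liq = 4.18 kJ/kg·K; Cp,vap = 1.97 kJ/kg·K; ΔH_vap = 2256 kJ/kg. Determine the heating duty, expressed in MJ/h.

Q = 39500 MJ/h

liquid 52.3→100 °C: 199.39 kJ/kg
vaporisation at 100 °C: 2256 kJ/kg
vapour 100→121 °C: 41.37 kJ/kg
Δh = 199.39 + 2256 + 41.37 = 2496.8 kJ/kg
Q = ṁ·Δh = 263.8 kg/min × 2496.8 kJ/kg = 658640 kJ/min
|Q| = 10977 kW = 39519 MJ/h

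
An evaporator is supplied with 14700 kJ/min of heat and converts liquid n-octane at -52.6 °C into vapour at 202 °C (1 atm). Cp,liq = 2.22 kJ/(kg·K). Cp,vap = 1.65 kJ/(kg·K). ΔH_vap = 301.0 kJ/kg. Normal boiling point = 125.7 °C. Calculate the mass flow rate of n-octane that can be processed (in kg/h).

ṁ = 1070 kg/h

Δh = 2.22×(125.7−-52.6) + 301.0 + 1.65×(202−125.7) = 822.72 kJ/kg
Q = 14700 kJ/min = 245 kJ/s = 882000 kJ/h
ṁ = Q/Δh = 882000 / 822.72 = 1072.1 kg/h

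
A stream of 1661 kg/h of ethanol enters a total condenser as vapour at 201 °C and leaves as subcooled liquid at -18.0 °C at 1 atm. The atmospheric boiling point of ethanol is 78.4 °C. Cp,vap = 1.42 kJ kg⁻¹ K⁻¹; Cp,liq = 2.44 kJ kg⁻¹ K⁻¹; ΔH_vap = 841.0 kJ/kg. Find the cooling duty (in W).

vapour 201→78.4 °C: -174.09 kJ/kg
condensation at 78.4 °C: -841 kJ/kg
liquid 78.4→-18.0 °C: -235.22 kJ/kg
Δh = -174.09 + -841 + -235.22 = -1250.3 kJ/kg
Q = ṁ·Δh = 1661 kg/h × -1250.3 kJ/kg = -2.0768e+06 kJ/h
|Q| = 576.88 kW = 576880 W

Q_c = 577000 W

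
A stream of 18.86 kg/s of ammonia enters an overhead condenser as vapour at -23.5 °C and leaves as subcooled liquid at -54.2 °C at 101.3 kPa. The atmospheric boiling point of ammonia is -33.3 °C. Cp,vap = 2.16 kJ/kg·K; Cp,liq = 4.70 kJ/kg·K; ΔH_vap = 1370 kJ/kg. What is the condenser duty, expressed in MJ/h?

Q_c = 101000 MJ/h

vapour -23.5→-33.3 °C: -21.168 kJ/kg
condensation at -33.3 °C: -1370 kJ/kg
liquid -33.3→-54.2 °C: -98.23 kJ/kg
Δh = -21.168 + -1370 + -98.23 = -1489.4 kJ/kg
Q = ṁ·Δh = 18.86 kg/s × -1489.4 kJ/kg = -28090 kJ/s
|Q| = 28090 kW = 101120 MJ/h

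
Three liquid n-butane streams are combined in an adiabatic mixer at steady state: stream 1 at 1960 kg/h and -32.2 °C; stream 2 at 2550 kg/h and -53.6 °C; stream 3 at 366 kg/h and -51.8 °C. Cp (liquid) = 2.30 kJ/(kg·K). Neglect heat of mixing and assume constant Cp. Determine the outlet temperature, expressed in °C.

T_out = -44.9 °C

Adiabatic, steady state ⇒ Σ ṁᵢCp,ᵢ(T_out − Tᵢ) = 0
Σ ṁᵢCp,ᵢTᵢ = 1960×2.30×-32.2 + 2550×2.30×-53.6 + 366×2.30×-51.8 = -503130
Σ ṁᵢCp,ᵢ = 1960×2.30 + 2550×2.30 + 366×2.30 = 11215
T_out = -503130 / 11215 = -44.863 °C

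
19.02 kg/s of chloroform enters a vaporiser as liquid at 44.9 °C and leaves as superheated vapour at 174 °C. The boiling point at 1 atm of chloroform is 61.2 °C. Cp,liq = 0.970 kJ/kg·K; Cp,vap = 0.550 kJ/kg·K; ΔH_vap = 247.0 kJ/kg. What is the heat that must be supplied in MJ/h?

Q = 22200 MJ/h

liquid 44.9→61.2 °C: 15.811 kJ/kg
vaporisation at 61.2 °C: 247 kJ/kg
vapour 61.2→174 °C: 62.04 kJ/kg
Δh = 15.811 + 247 + 62.04 = 324.85 kJ/kg
Q = ṁ·Δh = 19.02 kg/s × 324.85 kJ/kg = 6178.7 kJ/s
|Q| = 6178.7 kW = 22243 MJ/h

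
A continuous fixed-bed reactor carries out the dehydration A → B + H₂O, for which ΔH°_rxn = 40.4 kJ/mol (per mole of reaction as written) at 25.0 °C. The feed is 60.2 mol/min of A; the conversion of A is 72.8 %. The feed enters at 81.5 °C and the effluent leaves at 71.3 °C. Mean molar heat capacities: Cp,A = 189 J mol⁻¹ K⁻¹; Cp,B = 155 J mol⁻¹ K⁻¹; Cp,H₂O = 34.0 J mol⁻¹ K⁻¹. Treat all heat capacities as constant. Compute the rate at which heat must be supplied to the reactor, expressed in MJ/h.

Q_in = 99.3 MJ/h

Extent of reaction ξ = 0.728 × 60.2 = 43.826 mol/min
Reaction term: ξ·ΔH°_rxn = 43.826 × 40.4 = 1770.6 kJ/min
Sensible, feed 81.5→25 °C: -642.85 kJ/min
Outlet flows (mol/min): A 16.374, B 43.826, H₂O 43.826
Sensible, products 25→71.3 °C: 526.79 kJ/min
Q = ΔH = 1654.5 kJ/min = 27.575 kW
Heat supplied = 99.27 MJ/h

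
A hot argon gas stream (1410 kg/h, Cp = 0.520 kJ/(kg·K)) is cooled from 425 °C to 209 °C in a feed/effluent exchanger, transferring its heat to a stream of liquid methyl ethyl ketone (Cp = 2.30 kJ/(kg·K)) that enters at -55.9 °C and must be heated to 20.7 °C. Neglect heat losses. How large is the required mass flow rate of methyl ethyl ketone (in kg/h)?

Heat released by hot stream: Q = 1410 × 0.520 × (425 − 209) = 158370 kJ/h
Energy balance on cold side (adiabatic exchanger): Q = ṁ_c·Cp_c·(T_c,out − T_c,in)
ṁ_c = 158370 / [2.30 × (20.7 − -55.9)] = 898.92 kg/h

ṁ_c = 899 kg/h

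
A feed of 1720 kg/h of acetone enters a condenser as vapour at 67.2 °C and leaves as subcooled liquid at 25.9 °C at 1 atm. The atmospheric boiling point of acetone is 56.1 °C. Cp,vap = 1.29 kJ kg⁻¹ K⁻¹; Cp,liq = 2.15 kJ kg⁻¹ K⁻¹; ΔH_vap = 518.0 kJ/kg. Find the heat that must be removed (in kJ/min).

vapour 67.2→56.1 °C: -14.319 kJ/kg
condensation at 56.1 °C: -518 kJ/kg
liquid 56.1→25.9 °C: -64.93 kJ/kg
Δh = -14.319 + -518 + -64.93 = -597.25 kJ/kg
Q = ṁ·Δh = 1720 kg/h × -597.25 kJ/kg = -1.0273e+06 kJ/h
|Q| = 285.35 kW = 17121 kJ/min

Q_c = 17100 kJ/min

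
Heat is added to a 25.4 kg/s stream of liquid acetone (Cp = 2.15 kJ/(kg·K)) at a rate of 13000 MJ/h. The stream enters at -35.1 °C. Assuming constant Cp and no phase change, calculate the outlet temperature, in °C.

T_out = 31.0 °C

Q = 13000 MJ/h = 3611.1 kJ/s
ΔT = Q/(ṁ·Cp) = 3611.1/(25.4×2.15) = 66.125 K
T_out = -35.1 + 66.125 = 31.025 °C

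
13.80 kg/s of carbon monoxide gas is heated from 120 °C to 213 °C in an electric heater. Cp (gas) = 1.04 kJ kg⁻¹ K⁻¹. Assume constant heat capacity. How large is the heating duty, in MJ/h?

Q = ṁ·Cp·ΔT = 13.80 × 1.04 × (213 − 120) = 1334.7 kJ/s
Heating duty = 4805 MJ/h

Q = 4810 MJ/h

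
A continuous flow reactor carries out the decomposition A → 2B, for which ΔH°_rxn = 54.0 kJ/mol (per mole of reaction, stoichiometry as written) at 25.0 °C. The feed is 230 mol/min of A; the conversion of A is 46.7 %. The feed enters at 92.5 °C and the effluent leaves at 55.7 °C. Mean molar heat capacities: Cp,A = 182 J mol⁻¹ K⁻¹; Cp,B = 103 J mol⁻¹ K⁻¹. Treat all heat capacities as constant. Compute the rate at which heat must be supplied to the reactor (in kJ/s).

Extent of reaction ξ = 0.467 × 230 = 107.41 mol/min
Reaction term: ξ·ΔH°_rxn = 107.41 × 54.0 = 5800.1 kJ/min
Sensible, feed 92.5→25 °C: -2825.6 kJ/min
Outlet flows (mol/min): A 122.59, B 214.82
Sensible, products 25→55.7 °C: 1364.2 kJ/min
Q = ΔH = 4338.8 kJ/min = 72.314 kW
Heat supplied = 72.314 kJ/s

Q_in = 72.3 kJ/s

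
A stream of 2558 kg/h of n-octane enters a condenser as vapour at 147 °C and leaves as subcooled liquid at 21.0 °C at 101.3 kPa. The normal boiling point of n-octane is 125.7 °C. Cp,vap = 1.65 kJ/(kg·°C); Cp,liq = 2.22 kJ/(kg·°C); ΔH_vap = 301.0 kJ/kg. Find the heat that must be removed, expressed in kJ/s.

Q_c = 404 kJ/s

vapour 147→125.7 °C: -35.145 kJ/kg
condensation at 125.7 °C: -301 kJ/kg
liquid 125.7→21.0 °C: -232.43 kJ/kg
Δh = -35.145 + -301 + -232.43 = -568.58 kJ/kg
Q = ṁ·Δh = 2558 kg/h × -568.58 kJ/kg = -1.4544e+06 kJ/h
|Q| = 404.01 kW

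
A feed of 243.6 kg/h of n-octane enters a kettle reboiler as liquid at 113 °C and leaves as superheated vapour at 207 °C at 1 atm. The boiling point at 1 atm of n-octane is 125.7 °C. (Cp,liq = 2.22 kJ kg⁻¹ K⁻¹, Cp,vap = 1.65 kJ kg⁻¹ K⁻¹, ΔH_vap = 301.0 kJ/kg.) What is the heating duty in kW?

liquid 113→125.7 °C: 28.194 kJ/kg
vaporisation at 125.7 °C: 301 kJ/kg
vapour 125.7→207 °C: 134.14 kJ/kg
Δh = 28.194 + 301 + 134.14 = 463.34 kJ/kg
Q = ṁ·Δh = 243.6 kg/h × 463.34 kJ/kg = 112870 kJ/h
|Q| = 31.353 kW

Q = 31.4 kW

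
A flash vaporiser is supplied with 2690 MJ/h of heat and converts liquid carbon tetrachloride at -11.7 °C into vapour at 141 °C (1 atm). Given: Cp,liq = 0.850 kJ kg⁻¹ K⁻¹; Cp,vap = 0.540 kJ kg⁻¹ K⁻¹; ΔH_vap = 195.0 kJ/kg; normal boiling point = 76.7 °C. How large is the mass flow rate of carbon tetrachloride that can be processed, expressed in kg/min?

Δh = 0.850×(76.7−-11.7) + 195.0 + 0.540×(141−76.7) = 304.86 kJ/kg
Q = 2690 MJ/h = 747.22 kJ/s = 44833 kJ/min
ṁ = Q/Δh = 44833 / 304.86 = 147.06 kg/min

ṁ = 147 kg/min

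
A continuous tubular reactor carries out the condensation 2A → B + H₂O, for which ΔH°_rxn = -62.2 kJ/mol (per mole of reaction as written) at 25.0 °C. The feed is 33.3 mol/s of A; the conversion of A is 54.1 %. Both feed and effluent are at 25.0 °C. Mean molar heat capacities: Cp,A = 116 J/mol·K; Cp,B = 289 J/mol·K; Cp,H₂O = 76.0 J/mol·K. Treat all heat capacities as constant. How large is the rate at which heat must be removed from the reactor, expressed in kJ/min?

Q_out = 33600 kJ/min

Extent of reaction ξ = 0.541 × 33.3 / 2 = 9.0076 mol/s
Reaction term: ξ·ΔH°_rxn = 9.0076 × -62.2 = -560.28 kJ/s
Q = ΔH = -560.28 kJ/s = -560.28 kW
Heat removed = 33617 kJ/min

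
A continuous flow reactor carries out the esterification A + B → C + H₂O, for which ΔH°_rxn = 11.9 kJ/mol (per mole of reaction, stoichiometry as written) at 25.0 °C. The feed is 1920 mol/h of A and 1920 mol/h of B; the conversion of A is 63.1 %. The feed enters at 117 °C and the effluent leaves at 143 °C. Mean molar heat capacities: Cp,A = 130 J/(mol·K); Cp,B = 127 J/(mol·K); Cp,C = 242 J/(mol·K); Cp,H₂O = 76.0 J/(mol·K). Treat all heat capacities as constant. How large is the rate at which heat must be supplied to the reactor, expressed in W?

Q_in = 9990 W

Extent of reaction ξ = 0.631 × 1920 = 1211.5 mol/h
Reaction term: ξ·ΔH°_rxn = 1211.5 × 11.9 = 14417 kJ/h
Sensible, feed 117→25 °C: -45396 kJ/h
Outlet flows (mol/h): A 708.48, B 708.48, C 1211.5, H₂O 1211.5
Sensible, products 25→143 °C: 66946 kJ/h
Q = ΔH = 35967 kJ/h = 9.9908 kW
Heat supplied = 9990.8 W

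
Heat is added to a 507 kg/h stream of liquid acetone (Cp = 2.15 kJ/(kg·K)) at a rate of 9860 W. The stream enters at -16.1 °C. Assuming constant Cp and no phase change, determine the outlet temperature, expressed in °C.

T_out = 16.5 °C

Q = 9860 W = 35496 kJ/h
ΔT = Q/(ṁ·Cp) = 35496/(507×2.15) = 32.564 K
T_out = -16.1 + 32.564 = 16.464 °C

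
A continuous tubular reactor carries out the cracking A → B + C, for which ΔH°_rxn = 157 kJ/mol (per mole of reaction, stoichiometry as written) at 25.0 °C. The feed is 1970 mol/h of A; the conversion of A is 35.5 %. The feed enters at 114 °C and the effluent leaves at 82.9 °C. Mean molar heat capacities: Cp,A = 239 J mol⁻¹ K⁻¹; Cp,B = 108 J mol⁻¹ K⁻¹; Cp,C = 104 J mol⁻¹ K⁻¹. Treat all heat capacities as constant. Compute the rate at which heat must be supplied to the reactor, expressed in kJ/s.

Q_in = 26.1 kJ/s

Extent of reaction ξ = 0.355 × 1970 = 699.35 mol/h
Reaction term: ξ·ΔH°_rxn = 699.35 × 157 = 109800 kJ/h
Sensible, feed 114→25 °C: -41904 kJ/h
Outlet flows (mol/h): A 1270.7, B 699.35, C 699.35
Sensible, products 25→82.9 °C: 26168 kJ/h
Q = ΔH = 94062 kJ/h = 26.128 kW
Heat supplied = 26.128 kJ/s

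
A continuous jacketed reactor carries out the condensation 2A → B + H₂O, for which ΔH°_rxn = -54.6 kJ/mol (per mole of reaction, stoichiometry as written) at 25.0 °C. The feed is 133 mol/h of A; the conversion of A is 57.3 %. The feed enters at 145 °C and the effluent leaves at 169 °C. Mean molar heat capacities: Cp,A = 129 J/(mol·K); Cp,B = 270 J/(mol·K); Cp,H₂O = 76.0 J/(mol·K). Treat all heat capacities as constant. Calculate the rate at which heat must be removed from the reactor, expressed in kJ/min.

Q_out = 19.8 kJ/min

Extent of reaction ξ = 0.573 × 133 / 2 = 38.104 mol/h
Reaction term: ξ·ΔH°_rxn = 38.104 × -54.6 = -2080.5 kJ/h
Sensible, feed 145→25 °C: -2058.8 kJ/h
Outlet flows (mol/h): A 56.791, B 38.104, H₂O 38.104
Sensible, products 25→169 °C: 2953.5 kJ/h
Q = ΔH = -1185.9 kJ/h = -0.32941 kW
Heat removed = 19.765 kJ/min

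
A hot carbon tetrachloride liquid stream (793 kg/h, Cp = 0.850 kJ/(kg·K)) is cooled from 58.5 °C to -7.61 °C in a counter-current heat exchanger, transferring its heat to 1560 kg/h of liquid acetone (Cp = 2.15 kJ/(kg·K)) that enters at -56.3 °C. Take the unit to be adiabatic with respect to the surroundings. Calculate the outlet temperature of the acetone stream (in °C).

T_c,out = -43.0 °C

Heat released by hot stream: Q = 793 × 0.850 × (58.5 − -7.61) = 44561 kJ/h
Energy balance on cold side (adiabatic exchanger): Q = ṁ_c·Cp_c·(T_c,out − T_c,in)
T_c,out = -56.3 + 44561/(1560 × 2.15) = -43.014 °C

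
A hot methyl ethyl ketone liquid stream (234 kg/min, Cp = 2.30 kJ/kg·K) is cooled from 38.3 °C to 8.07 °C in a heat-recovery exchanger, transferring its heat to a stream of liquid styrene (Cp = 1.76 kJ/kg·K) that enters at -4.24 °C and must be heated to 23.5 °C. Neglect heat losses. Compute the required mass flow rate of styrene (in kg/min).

ṁ_c = 333 kg/min

Heat released by hot stream: Q = 234 × 2.30 × (38.3 − 8.07) = 16270 kJ/min
Energy balance on cold side (adiabatic exchanger): Q = ṁ_c·Cp_c·(T_c,out − T_c,in)
ṁ_c = 16270 / [1.76 × (23.5 − -4.24)] = 333.24 kg/min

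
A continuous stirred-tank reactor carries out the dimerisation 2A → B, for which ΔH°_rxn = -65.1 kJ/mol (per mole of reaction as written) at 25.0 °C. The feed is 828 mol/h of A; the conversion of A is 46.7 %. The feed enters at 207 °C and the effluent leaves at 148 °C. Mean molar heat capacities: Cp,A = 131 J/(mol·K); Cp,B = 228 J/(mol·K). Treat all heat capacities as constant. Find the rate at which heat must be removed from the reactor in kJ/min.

Extent of reaction ξ = 0.467 × 828 / 2 = 193.34 mol/h
Reaction term: ξ·ΔH°_rxn = 193.34 × -65.1 = -12586 kJ/h
Sensible, feed 207→25 °C: -19741 kJ/h
Outlet flows (mol/h): A 441.32, B 193.34
Sensible, products 25→148 °C: 12533 kJ/h
Q = ΔH = -19794 kJ/h = -5.4985 kW
Heat removed = 329.91 kJ/min

Q_out = 330 kJ/min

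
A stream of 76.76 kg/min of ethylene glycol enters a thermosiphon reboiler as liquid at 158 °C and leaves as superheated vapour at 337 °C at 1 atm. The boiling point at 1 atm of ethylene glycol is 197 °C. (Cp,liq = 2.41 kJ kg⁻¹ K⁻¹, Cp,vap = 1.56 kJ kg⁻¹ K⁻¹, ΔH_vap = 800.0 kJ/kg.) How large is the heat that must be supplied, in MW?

Q = 1.42 MW

liquid 158→197 °C: 93.99 kJ/kg
vaporisation at 197 °C: 800 kJ/kg
vapour 197→337 °C: 218.4 kJ/kg
Δh = 93.99 + 800 + 218.4 = 1112.4 kJ/kg
Q = ṁ·Δh = 76.76 kg/min × 1112.4 kJ/kg = 85387 kJ/min
|Q| = 1423.1 kW = 1.4231 MW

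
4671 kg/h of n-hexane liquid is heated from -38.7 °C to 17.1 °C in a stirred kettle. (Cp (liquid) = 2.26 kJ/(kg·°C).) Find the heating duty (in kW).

Q = ṁ·Cp·ΔT = 4671 × 2.26 × (17.1 − -38.7) = 589050 kJ/h
Converting: 589050 / 3600 s = 163.63 kW

Q = 164 kW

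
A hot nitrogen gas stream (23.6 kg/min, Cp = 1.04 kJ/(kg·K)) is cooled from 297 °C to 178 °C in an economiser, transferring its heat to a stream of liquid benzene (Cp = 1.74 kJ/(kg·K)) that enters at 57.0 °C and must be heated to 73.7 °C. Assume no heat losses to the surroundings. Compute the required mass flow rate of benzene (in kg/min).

Heat released by hot stream: Q = 23.6 × 1.04 × (297 − 178) = 2920.7 kJ/min
Energy balance on cold side (adiabatic exchanger): Q = ṁ_c·Cp_c·(T_c,out − T_c,in)
ṁ_c = 2920.7 / [1.74 × (73.7 − 57.0)] = 100.51 kg/min

ṁ_c = 101 kg/min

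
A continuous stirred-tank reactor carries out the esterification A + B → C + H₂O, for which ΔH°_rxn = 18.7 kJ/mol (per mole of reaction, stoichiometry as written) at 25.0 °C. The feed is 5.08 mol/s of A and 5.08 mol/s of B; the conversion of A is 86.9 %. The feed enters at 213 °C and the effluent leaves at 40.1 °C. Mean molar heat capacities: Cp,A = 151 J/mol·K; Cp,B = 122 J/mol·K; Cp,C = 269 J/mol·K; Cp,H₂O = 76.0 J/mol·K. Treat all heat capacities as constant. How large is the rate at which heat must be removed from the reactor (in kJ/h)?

Q_out = 549000 kJ/h

Extent of reaction ξ = 0.869 × 5.08 = 4.4145 mol/s
Reaction term: ξ·ΔH°_rxn = 4.4145 × 18.7 = 82.552 kJ/s
Sensible, feed 213→25 °C: -260.73 kJ/s
Outlet flows (mol/s): A 0.66548, B 0.66548, C 4.4145, H₂O 4.4145
Sensible, products 25→40.1 °C: 25.741 kJ/s
Q = ΔH = -152.43 kJ/s = -152.43 kW
Heat removed = 548760 kJ/h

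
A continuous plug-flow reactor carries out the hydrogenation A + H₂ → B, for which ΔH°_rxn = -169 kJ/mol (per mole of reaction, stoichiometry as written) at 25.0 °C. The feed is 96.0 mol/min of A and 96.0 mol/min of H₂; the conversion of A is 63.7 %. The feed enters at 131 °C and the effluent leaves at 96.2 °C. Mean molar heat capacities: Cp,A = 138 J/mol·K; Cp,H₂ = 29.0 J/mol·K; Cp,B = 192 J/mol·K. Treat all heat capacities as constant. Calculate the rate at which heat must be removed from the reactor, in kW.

Extent of reaction ξ = 0.637 × 96.0 = 61.152 mol/min
Reaction term: ξ·ΔH°_rxn = 61.152 × -169 = -10335 kJ/min
Sensible, feed 131→25 °C: -1699.4 kJ/min
Outlet flows (mol/min): A 34.848, H₂ 34.848, B 61.152
Sensible, products 25→96.2 °C: 1250.3 kJ/min
Q = ΔH = -10784 kJ/min = -179.73 kW
Heat removed = 179.73 kW

Q_out = 180 kW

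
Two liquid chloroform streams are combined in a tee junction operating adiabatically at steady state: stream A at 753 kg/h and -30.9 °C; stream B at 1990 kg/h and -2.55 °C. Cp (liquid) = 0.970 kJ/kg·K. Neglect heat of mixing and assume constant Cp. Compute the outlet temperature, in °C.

T_out = -10.3 °C

No heat crosses the boundary, so H_out = H_in.
T_out = Σ ṁᵢCp,ᵢTᵢ / Σ ṁᵢCp,ᵢ
      = -27492 / 2660.7 = -10.333 °C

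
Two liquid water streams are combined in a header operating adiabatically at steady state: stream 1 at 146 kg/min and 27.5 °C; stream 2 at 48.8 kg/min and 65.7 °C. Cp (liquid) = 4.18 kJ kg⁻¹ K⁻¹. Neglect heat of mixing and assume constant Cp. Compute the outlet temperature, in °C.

T_out = 37.1 °C

No heat crosses the boundary, so H_out = H_in.
Σ ṁᵢCp,ᵢTᵢ = 146×4.18×27.5 + 48.8×4.18×65.7 = 30184
Σ ṁᵢCp,ᵢ = 146×4.18 + 48.8×4.18 = 814.26
T_out = 30184 / 814.26 = 37.07 °C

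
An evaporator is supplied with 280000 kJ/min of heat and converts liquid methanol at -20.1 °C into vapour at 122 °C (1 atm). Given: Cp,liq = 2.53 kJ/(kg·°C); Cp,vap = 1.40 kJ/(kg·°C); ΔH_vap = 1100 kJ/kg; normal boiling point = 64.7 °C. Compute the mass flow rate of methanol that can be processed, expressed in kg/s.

ṁ = 3.35 kg/s

Δh = 2.53×(64.7−-20.1) + 1100 + 1.40×(122−64.7) = 1394.8 kJ/kg
Q = 280000 kJ/min = 4666.7 kJ/s = 4666.7 kJ/s
ṁ = Q/Δh = 4666.7 / 1394.8 = 3.3458 kg/s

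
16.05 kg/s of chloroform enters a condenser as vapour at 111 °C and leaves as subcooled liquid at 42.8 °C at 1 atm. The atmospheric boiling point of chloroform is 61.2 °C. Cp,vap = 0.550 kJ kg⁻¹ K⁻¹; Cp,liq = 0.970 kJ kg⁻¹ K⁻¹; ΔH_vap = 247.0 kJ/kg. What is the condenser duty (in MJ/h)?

Q_c = 16900 MJ/h

vapour 111→61.2 °C: -27.39 kJ/kg
condensation at 61.2 °C: -247 kJ/kg
liquid 61.2→42.8 °C: -17.848 kJ/kg
Δh = -27.39 + -247 + -17.848 = -292.24 kJ/kg
Q = ṁ·Δh = 16.05 kg/s × -292.24 kJ/kg = -4690.4 kJ/s
|Q| = 4690.4 kW = 16886 MJ/h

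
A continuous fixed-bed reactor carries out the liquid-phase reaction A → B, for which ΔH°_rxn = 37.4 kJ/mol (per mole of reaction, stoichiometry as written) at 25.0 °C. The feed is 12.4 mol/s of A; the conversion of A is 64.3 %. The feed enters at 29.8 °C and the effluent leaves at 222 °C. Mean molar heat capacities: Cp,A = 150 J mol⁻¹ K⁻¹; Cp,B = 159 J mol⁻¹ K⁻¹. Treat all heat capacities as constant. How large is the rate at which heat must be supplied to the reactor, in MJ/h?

Q_in = 2410 MJ/h

Extent of reaction ξ = 0.643 × 12.4 = 7.9732 mol/s
Reaction term: ξ·ΔH°_rxn = 7.9732 × 37.4 = 298.2 kJ/s
Sensible, feed 29.8→25 °C: -8.928 kJ/s
Outlet flows (mol/s): A 4.4268, B 7.9732
Sensible, products 25→222 °C: 380.56 kJ/s
Q = ΔH = 669.83 kJ/s = 669.83 kW
Heat supplied = 2411.4 MJ/h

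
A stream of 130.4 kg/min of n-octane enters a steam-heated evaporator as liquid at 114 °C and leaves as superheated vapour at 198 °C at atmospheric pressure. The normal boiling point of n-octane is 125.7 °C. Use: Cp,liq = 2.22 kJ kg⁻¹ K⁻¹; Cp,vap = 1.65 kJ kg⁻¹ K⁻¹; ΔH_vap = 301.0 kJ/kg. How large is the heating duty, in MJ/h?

liquid 114→125.7 °C: 25.974 kJ/kg
vaporisation at 125.7 °C: 301 kJ/kg
vapour 125.7→198 °C: 119.29 kJ/kg
Δh = 25.974 + 301 + 119.29 = 446.27 kJ/kg
Q = ṁ·Δh = 130.4 kg/min × 446.27 kJ/kg = 58193 kJ/min
|Q| = 969.89 kW = 3491.6 MJ/h

Q = 3490 MJ/h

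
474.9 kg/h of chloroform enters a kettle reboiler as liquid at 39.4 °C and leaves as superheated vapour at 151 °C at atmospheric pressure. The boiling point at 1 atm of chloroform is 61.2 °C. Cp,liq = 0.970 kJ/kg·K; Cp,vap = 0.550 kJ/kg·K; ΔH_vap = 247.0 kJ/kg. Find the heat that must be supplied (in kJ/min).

liquid 39.4→61.2 °C: 21.146 kJ/kg
vaporisation at 61.2 °C: 247 kJ/kg
vapour 61.2→151 °C: 49.39 kJ/kg
Δh = 21.146 + 247 + 49.39 = 317.54 kJ/kg
Q = ṁ·Δh = 474.9 kg/h × 317.54 kJ/kg = 150800 kJ/h
|Q| = 41.888 kW = 2513.3 kJ/min

Q = 2510 kJ/min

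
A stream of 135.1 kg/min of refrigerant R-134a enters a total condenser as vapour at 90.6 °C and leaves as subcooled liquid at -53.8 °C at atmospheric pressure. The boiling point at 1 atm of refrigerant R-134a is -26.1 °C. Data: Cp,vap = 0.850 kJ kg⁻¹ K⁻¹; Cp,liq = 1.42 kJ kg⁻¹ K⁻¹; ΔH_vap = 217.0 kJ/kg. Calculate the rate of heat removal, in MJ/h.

Q_c = 2880 MJ/h

vapour 90.6→-26.1 °C: -99.195 kJ/kg
condensation at -26.1 °C: -217 kJ/kg
liquid -26.1→-53.8 °C: -39.334 kJ/kg
Δh = -99.195 + -217 + -39.334 = -355.53 kJ/kg
Q = ṁ·Δh = 135.1 kg/min × -355.53 kJ/kg = -48032 kJ/min
|Q| = 800.53 kW = 2881.9 MJ/h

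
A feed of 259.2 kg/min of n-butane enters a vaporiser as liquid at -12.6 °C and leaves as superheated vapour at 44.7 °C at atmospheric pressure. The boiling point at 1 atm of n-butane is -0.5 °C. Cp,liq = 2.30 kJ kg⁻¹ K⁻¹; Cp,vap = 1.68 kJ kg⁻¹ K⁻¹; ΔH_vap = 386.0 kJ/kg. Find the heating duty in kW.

Q = 2120 kW

liquid -12.6→-0.5 °C: 27.83 kJ/kg
vaporisation at -0.5 °C: 386 kJ/kg
vapour -0.5→44.7 °C: 75.936 kJ/kg
Δh = 27.83 + 386 + 75.936 = 489.77 kJ/kg
Q = ṁ·Δh = 259.2 kg/min × 489.77 kJ/kg = 126950 kJ/min
|Q| = 2115.8 kW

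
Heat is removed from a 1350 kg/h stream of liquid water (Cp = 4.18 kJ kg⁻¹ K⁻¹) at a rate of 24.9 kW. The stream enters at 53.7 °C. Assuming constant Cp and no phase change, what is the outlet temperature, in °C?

Q = 24.9 kW = 89640 kJ/h
ΔT = Q/(ṁ·Cp) = 89640/(1350×4.18) = 15.885 K
T_out = 53.7 − 15.885 = 37.815 °C

T_out = 37.8 °C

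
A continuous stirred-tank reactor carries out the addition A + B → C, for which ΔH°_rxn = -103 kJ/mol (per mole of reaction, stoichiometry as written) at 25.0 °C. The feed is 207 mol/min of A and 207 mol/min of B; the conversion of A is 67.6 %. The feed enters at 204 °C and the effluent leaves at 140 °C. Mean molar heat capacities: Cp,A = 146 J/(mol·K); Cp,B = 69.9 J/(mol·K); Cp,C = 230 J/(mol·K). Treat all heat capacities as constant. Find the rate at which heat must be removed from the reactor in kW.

Q_out = 284 kW

Extent of reaction ξ = 0.676 × 207 = 139.93 mol/min
Reaction term: ξ·ΔH°_rxn = 139.93 × -103 = -14413 kJ/min
Sensible, feed 204→25 °C: -7999.7 kJ/min
Outlet flows (mol/min): A 67.068, B 67.068, C 139.93
Sensible, products 25→140 °C: 5366.4 kJ/min
Q = ΔH = -17046 kJ/min = -284.11 kW
Heat removed = 284.11 kW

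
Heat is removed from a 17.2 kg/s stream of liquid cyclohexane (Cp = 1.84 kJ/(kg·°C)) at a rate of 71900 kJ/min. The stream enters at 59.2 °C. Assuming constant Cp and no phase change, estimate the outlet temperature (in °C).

T_out = 21.3 °C

Q = 71900 kJ/min = 1198.3 kJ/s
ΔT = Q/(ṁ·Cp) = 1198.3/(17.2×1.84) = 37.864 K
T_out = 59.2 − 37.864 = 21.336 °C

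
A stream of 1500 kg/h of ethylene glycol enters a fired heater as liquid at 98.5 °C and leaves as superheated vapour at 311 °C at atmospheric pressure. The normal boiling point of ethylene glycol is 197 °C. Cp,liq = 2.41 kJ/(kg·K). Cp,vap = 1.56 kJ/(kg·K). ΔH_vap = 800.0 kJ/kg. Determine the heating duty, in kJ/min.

liquid 98.5→197 °C: 237.39 kJ/kg
vaporisation at 197 °C: 800 kJ/kg
vapour 197→311 °C: 177.84 kJ/kg
Δh = 237.39 + 800 + 177.84 = 1215.2 kJ/kg
Q = ṁ·Δh = 1500 kg/h × 1215.2 kJ/kg = 1.8228e+06 kJ/h
|Q| = 506.34 kW = 30381 kJ/min

Q = 30400 kJ/min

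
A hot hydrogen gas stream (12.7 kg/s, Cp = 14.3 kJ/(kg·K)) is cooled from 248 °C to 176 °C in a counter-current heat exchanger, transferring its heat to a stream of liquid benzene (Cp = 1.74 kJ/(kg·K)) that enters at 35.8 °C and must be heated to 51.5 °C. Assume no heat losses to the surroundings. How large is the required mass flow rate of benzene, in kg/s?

Heat released by hot stream: Q = 12.7 × 14.3 × (248 − 176) = 13076 kJ/s
Energy balance on cold side (adiabatic exchanger): Q = ṁ_c·Cp_c·(T_c,out − T_c,in)
ṁ_c = 13076 / [1.74 × (51.5 − 35.8)] = 478.66 kg/s

ṁ_c = 479 kg/s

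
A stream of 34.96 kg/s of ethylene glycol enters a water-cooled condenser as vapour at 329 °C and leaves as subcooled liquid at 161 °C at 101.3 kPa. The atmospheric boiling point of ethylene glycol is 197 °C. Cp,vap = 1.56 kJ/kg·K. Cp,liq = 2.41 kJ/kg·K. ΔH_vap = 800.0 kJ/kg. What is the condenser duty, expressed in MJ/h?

Q_c = 138000 MJ/h

vapour 329→197 °C: -205.92 kJ/kg
condensation at 197 °C: -800 kJ/kg
liquid 197→161 °C: -86.76 kJ/kg
Δh = -205.92 + -800 + -86.76 = -1092.7 kJ/kg
Q = ṁ·Δh = 34.96 kg/s × -1092.7 kJ/kg = -38200 kJ/s
|Q| = 38200 kW = 137520 MJ/h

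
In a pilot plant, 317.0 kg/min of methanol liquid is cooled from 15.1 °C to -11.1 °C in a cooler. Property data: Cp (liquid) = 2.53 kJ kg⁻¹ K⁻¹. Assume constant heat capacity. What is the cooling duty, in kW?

Q = ṁ·Cp·ΔT = 317.0 × 2.53 × (-11.1 − 15.1) = -21013 kJ/min
Converting: 21013 / 60 s = 350.21 kW

Q_c = 350 kW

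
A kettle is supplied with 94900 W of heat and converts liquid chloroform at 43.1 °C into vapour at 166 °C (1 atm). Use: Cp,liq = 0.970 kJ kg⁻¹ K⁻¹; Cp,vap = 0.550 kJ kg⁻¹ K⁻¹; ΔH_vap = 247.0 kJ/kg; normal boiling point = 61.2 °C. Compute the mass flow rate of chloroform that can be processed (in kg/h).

Δh = 0.970×(61.2−43.1) + 247.0 + 0.550×(166−61.2) = 322.2 kJ/kg
Q = 94900 W = 94.9 kJ/s = 341640 kJ/h
ṁ = Q/Δh = 341640 / 322.2 = 1060.3 kg/h

ṁ = 1060 kg/h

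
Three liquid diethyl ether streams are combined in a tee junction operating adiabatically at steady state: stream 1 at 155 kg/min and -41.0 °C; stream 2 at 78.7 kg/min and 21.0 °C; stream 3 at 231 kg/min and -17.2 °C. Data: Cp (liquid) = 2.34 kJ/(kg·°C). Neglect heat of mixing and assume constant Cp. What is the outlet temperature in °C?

T_out = -18.7 °C

Adiabatic, steady state ⇒ Σ ṁᵢCp,ᵢ(T_out − Tᵢ) = 0
T_out = Σ ṁᵢCp,ᵢTᵢ / Σ ṁᵢCp,ᵢ
      = -20301 / 1087.4 = -18.669 °C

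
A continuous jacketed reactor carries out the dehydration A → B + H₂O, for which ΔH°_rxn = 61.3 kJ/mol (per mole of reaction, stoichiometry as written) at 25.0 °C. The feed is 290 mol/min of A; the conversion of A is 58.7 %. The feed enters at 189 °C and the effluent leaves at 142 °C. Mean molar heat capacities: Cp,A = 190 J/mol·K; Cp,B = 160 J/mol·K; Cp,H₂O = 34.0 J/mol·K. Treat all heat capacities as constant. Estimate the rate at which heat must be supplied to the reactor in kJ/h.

Extent of reaction ξ = 0.587 × 290 = 170.23 mol/min
Reaction term: ξ·ΔH°_rxn = 170.23 × 61.3 = 10435 kJ/min
Sensible, feed 189→25 °C: -9036.4 kJ/min
Outlet flows (mol/min): A 119.77, B 170.23, H₂O 170.23
Sensible, products 25→142 °C: 6526.4 kJ/min
Q = ΔH = 7925.1 kJ/min = 132.08 kW
Heat supplied = 475500 kJ/h

Q_in = 476000 kJ/h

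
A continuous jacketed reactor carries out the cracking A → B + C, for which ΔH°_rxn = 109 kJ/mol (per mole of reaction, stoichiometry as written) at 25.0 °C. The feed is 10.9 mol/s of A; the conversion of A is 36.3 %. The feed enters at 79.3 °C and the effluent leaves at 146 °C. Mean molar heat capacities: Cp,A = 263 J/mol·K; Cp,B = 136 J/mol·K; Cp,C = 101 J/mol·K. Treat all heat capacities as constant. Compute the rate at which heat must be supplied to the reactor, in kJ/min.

Q_in = 36600 kJ/min

Extent of reaction ξ = 0.363 × 10.9 = 3.9567 mol/s
Reaction term: ξ·ΔH°_rxn = 3.9567 × 109 = 431.28 kJ/s
Sensible, feed 79.3→25 °C: -155.66 kJ/s
Outlet flows (mol/s): A 6.9433, B 3.9567, C 3.9567
Sensible, products 25→146 °C: 334.42 kJ/s
Q = ΔH = 610.04 kJ/s = 610.04 kW
Heat supplied = 36602 kJ/min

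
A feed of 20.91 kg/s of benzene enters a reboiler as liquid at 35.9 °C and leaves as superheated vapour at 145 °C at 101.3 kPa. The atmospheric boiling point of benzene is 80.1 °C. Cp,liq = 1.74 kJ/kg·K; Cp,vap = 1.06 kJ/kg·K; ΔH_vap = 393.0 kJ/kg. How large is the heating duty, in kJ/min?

Q = 676000 kJ/min

liquid 35.9→80.1 °C: 76.908 kJ/kg
vaporisation at 80.1 °C: 393 kJ/kg
vapour 80.1→145 °C: 68.794 kJ/kg
Δh = 76.908 + 393 + 68.794 = 538.7 kJ/kg
Q = ṁ·Δh = 20.91 kg/s × 538.7 kJ/kg = 11264 kJ/s
|Q| = 11264 kW = 675860 kJ/min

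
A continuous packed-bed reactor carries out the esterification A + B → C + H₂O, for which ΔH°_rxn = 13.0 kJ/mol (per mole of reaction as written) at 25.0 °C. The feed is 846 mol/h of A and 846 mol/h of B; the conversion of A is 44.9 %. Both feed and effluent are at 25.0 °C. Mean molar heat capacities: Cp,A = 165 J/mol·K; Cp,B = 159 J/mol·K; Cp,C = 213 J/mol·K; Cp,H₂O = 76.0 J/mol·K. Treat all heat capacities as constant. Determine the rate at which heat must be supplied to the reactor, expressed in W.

Extent of reaction ξ = 0.449 × 846 = 379.85 mol/h
Reaction term: ξ·ΔH°_rxn = 379.85 × 13.0 = 4938.1 kJ/h
Q = ΔH = 4938.1 kJ/h = 1.3717 kW
Heat supplied = 1371.7 W

Q_in = 1370 W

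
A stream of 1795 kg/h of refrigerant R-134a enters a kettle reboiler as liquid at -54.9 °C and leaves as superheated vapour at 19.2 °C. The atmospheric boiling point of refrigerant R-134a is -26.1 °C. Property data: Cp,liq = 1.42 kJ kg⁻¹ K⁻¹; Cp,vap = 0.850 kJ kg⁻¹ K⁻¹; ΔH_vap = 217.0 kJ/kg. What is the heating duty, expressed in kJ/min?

liquid -54.9→-26.1 °C: 40.896 kJ/kg
vaporisation at -26.1 °C: 217 kJ/kg
vapour -26.1→19.2 °C: 38.505 kJ/kg
Δh = 40.896 + 217 + 38.505 = 296.4 kJ/kg
Q = ṁ·Δh = 1795 kg/h × 296.4 kJ/kg = 532040 kJ/h
|Q| = 147.79 kW = 8867.3 kJ/min

Q = 8870 kJ/min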